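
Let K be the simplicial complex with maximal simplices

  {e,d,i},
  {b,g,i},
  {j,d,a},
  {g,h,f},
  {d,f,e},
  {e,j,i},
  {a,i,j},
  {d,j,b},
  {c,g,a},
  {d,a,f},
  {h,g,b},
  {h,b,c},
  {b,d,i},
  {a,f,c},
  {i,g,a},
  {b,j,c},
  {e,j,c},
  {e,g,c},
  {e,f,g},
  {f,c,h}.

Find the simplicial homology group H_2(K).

H_2 = 0.

Take the total order a < b < c < d < e < f < g < h < i < j on the vertex set. Then K (dimension 2) consists of the simplices:

  0-simplices (10): a, b, c, d, e, f, g, h, i, j
  1-simplices (30): ac, ad, af, ag, ai, aj, bc, bd, bg, bh, bi, bj, ce, cf, cg, ch, cj, de, df, di, dj, ef, eg, ei, ej, fg, fh, gh, gi, ij
  2-simplices (20): acf, acg, adf, adj, agi, aij, bch, bcj, bdi, bdj, bgh, bgi, ceg, cej, cfh, def, dei, efg, eij, fgh

Hence C_0 ≅ Z^10, C_1 ≅ Z^30, C_2 ≅ Z^20.

∂_1: C_1 → C_0 is given by ∂[p,q] = [q] − [p]. For instance
  ∂bi = i − b.
This gives a 10×30 integer matrix of rank 9; reducing to Smith normal form yields diagonal entries (1,1,1,1,1,1,1,1,1).

Boundary ∂_2: C_2 → C_1 sends each 2-simplex [p,q,r] to [q,r] − [p,r] + [p,q]. For instance
  ∂bdi = di − bi + bd,
  ∂eij = ij − ej + ei.
As a 30×20 matrix over Z this has rank 20, with invariant factors (1,1,1,1,1,1,1,1,1,1,1,1,1,1,1,1,1,1,1,2).

Reading off H_k = ker ∂_k / im ∂_{k+1}:

  H_2: rank ker ∂_2 − rank ∂_3 = (20 − 20) − 0 = 0, and there is no ∂_3, so H_2 ≅ 0.

(K is a triangulation of the Klein bottle.)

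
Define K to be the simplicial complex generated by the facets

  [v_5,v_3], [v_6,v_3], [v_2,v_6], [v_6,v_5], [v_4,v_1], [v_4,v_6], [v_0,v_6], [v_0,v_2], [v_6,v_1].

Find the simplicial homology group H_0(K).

H_0 ≅ Z.

Fix the vertex order v_0 < v_1 < v_2 < v_3 < v_4 < v_5 < v_6 and write every simplex with vertices in increasing order. Then dim K = 1 and the simplices of K are:

  0-simplices (7): [v_0], [v_1], [v_2], [v_3], [v_4], [v_5], [v_6]
  1-simplices (9): [v_0,v_2], [v_0,v_6], [v_1,v_4], [v_1,v_6], [v_2,v_6], [v_3,v_5], [v_3,v_6], [v_4,v_6], [v_5,v_6]

giving chain groups C_0 ≅ Z^7, C_1 ≅ Z^9.

The boundary map ∂_1: C_1 → C_0 maps an edge to its endpoints' difference, ∂[p,q] = q − p. For instance
  ∂[v_0,v_2] = [v_2] − [v_0].
This gives a 7×9 integer matrix of rank 6; reducing to Smith normal form yields diagonal entries (1,1,1,1,1,1).

Computing H_k = (kernel of ∂_k) / (image of ∂_{k+1}):

  H_0: rank C_0 − rank ∂_1 = 7 − 6 = 1, and the invariant factors of ∂_1 are all 1, so H_0 ≅ Z.

(K is a triangulation of a wedge of 3 circles.)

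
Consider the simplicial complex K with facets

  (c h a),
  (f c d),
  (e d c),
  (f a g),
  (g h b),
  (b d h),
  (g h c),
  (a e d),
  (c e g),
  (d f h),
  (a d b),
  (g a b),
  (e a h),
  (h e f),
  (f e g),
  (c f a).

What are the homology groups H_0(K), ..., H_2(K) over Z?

H_0 = Z,  H_1 = Z^2,  H_2 = Z.

Fix the vertex order a < b < c < d < e < f < g < h and write every simplex with vertices in increasing order. Then dim K = 2 and the simplices of K are:

  0-simplices (8): a, b, c, d, e, f, g, h
  1-simplices (24): ab, ac, ad, ae, af, ag, ah, bd, bg, bh, cd, ce, cf, cg, ch, de, df, dh, ef, eg, eh, fg, fh, gh
  2-simplices (16): abd, abg, acf, ach, ade, aeh, afg, bdh, bgh, cde, cdf, ceg, cgh, dfh, efg, efh

giving chain groups C_0 ≅ Z^8, C_1 ≅ Z^24, C_2 ≅ Z^16.

The boundary map ∂_1: C_1 → C_0 sends each edge [p,q] (with p < q) to q − p.
As a 8×24 matrix over Z this has rank 7, with invariant factors (1,1,1,1,1,1,1).

The boundary map ∂_2: C_2 → C_1 maps a triangle to the signed sum of its edges. For instance
  ∂cde = de − ce + cd,
  ∂efh = fh − eh + ef.
This gives a 24×16 integer matrix of rank 15; reducing to Smith normal form yields diagonal entries (1,1,1,1,1,1,1,1,1,1,1,1,1,1,1).

Reading off H_k = ker ∂_k / im ∂_{k+1}:

  H_0: rank C_0 − rank ∂_1 = 8 − 7 = 1, and the invariant factors of ∂_1 are all 1, so H_0 ≅ Z.
  H_1: rank ker ∂_1 − rank ∂_2 = (24 − 7) − 15 = 2, and the invariant factors of ∂_2 are all 1, so H_1 ≅ Z^2.
  H_2: rank ker ∂_2 − rank ∂_3 = (16 − 15) − 0 = 1, and there is no ∂_3, so H_2 ≅ Z.

(K is a triangulation of the torus T^2.)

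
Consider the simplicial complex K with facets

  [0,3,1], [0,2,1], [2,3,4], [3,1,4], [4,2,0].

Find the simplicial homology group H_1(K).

H_1 ≅ Z.

Fix the vertex order 0 < 1 < 2 < 3 < 4 and write every simplex with vertices in increasing order. Then dim K = 2 and the simplices of K are:

  0-simplices (5): [0], [1], [2], [3], [4]
  1-simplices (10): [0,1], [0,2], [0,3], [0,4], [1,2], [1,3], [1,4], [2,3], [2,4], [3,4]
  2-simplices (5): [0,1,2], [0,1,3], [0,2,4], [1,3,4], [2,3,4]

so the chain groups are C_0 ≅ Z^5, C_1 ≅ Z^10, C_2 ≅ Z^5.

The boundary map ∂_1: C_1 → C_0 maps an edge to its endpoints' difference, ∂[p,q] = q − p. For instance
  ∂[0,4] = [4] − [0].
This gives a 5×10 integer matrix of rank 4; reducing to Smith normal form yields diagonal entries (1,1,1,1).

∂_2: C_2 → C_1 maps a triangle to the signed sum of its edges. For instance
  ∂[2,3,4] = [3,4] − [2,4] + [2,3],
  ∂[0,2,4] = [2,4] − [0,4] + [0,2].
This gives a 10×5 integer matrix of rank 5; reducing to Smith normal form yields diagonal entries (1,1,1,1,1).

From H_k ≅ ker(∂_k) / im(∂_{k+1}) we obtain:

  H_1: rank ker ∂_1 − rank ∂_2 = (10 − 4) − 5 = 1, and the invariant factors of ∂_2 are all 1, so H_1 = Z.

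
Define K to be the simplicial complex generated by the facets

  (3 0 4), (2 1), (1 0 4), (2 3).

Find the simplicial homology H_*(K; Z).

We work with the vertex ordering 0 < 1 < 2 < 3 < 4. The simplices of K, each written with vertices in increasing order, are:

  0-simplices (5): [0], [1], [2], [3], [4]
  1-simplices (7): [0,1], [0,3], [0,4], [1,2], [1,4], [2,3], [3,4]
  2-simplices (2): [0,1,4], [0,3,4]

Hence C_0 ≅ Z^5, C_1 ≅ Z^7, C_2 ≅ Z^2.

Boundary ∂_1: C_1 → C_0 maps an edge to its endpoints' difference, ∂[p,q] = q − p. For instance
  ∂[0,1] = [1] − [0].
As a 5×7 matrix over Z this has rank 4, with invariant factors (1,1,1,1).

Boundary ∂_2: C_2 → C_1 sends each 2-simplex [p,q,r] to [q,r] − [p,r] + [p,q]. For instance
  ∂[0,1,4] = [1,4] − [0,4] + [0,1],
  ∂[0,3,4] = [3,4] − [0,4] + [0,3].
The resulting 7×2 matrix has rank 2, and its Smith normal form has invariant factors (1,1).

Now H_k = ker ∂_k / im ∂_{k+1}, so:

  H_0: rank C_0 − rank ∂_1 = 5 − 4 = 1, and the invariant factors of ∂_1 are all 1, so H_0 ≅ Z.
  H_1: rank ker ∂_1 − rank ∂_2 = (7 − 4) − 2 = 1, and the invariant factors of ∂_2 are all 1, so H_1 ≅ Z.
  H_2: rank ker ∂_2 − rank ∂_3 = (2 − 2) − 0 = 0, and there is no ∂_3, so H_2 ≅ 0.

H_0 = Z,  H_1 = Z,  H_2 = 0.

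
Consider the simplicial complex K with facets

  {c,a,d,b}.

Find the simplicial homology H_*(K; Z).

H_0 ≅ Z,  H_1 = 0,  H_2 = 0,  H_3 = 0.

Take the total order a < b < c < d on the vertex set. Then K (dimension 3) consists of the simplices:

  0-simplices (4): a, b, c, d
  1-simplices (6): ab, ac, ad, bc, bd, cd
  2-simplices (4): abc, abd, acd, bcd
  3-simplices (1): abcd

Hence C_0 ≅ Z^4, C_1 ≅ Z^6, C_2 ≅ Z^4, C_3 ≅ Z^1.

The boundary map ∂_1: C_1 → C_0 is given by ∂[p,q] = [q] − [p].
As a 4×6 matrix over Z this has rank 3, with invariant factors (1,1,1).

The boundary map ∂_2: C_2 → C_1 acts by ∂[p,q,r] = [q,r] − [p,r] + [p,q]. For instance
  ∂abd = bd − ad + ab,
  ∂acd = cd − ad + ac.
The resulting 6×4 matrix has rank 3, and its Smith normal form has invariant factors (1,1,1).

Boundary ∂_3: C_3 → C_2 sends each 3-simplex σ to the alternating sum Σ_i (−1)^i (σ with its i-th vertex removed). For instance
  ∂abcd = bcd − acd + abd − abc.
As a 4×1 matrix over Z this has rank 1, with invariant factors (1).

From H_k ≅ ker(∂_k) / im(∂_{k+1}) we obtain:

  H_0: rank C_0 − rank ∂_1 = 4 − 3 = 1, and the invariant factors of ∂_1 are all 1, so H_0 ≅ Z.
  H_1: rank ker ∂_1 − rank ∂_2 = (6 − 3) − 3 = 0, and the invariant factors of ∂_2 are all 1, so H_1 ≅ 0.
  H_2: rank ker ∂_2 − rank ∂_3 = (4 − 3) − 1 = 0, and the invariant factors of ∂_3 are all 1, so H_2 ≅ 0.
  H_3: rank ker ∂_3 − rank ∂_4 = (1 − 1) − 0 = 0, and there is no ∂_4, so H_3 ≅ 0.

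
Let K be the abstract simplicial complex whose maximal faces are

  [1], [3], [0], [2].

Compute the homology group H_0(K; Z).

H_0 ≅ Z^4.

K has 4 vertices.
rank ∂_0 = 0, rank ∂_1 = 0 ⇒ b_0 = 4 − 0 − 0 = 4. So H_0 ≅ Z^4.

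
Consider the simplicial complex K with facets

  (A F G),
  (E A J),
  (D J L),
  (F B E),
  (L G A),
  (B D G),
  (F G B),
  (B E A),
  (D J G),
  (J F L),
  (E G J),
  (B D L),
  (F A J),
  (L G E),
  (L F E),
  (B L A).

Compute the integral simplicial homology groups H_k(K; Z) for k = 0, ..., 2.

Fix the vertex order A < B < D < E < F < G < J < L and write every simplex with vertices in increasing order. Then dim K = 2 and the simplices of K are:

  0-simplices (8): A, B, D, E, F, G, J, L
  1-simplices (24): AB, AE, AF, AG, AJ, AL, BD, BE, BF, BG, BL, DG, DJ, DL, EF, EG, EJ, EL, FG, FJ, FL, GJ, GL, JL
  2-simplices (16): ABE, ABL, AEJ, AFG, AFJ, AGL, BDG, BDL, BEF, BFG, DGJ, DJL, EFL, EGJ, EGL, FJL

giving chain groups C_0 ≅ Z^8, C_1 ≅ Z^24, C_2 ≅ Z^16.

The boundary map ∂_1: C_1 → C_0 is given by ∂[p,q] = [q] − [p]. For instance
  ∂BL = L − B.
The resulting 8×24 matrix has rank 7, and its Smith normal form has invariant factors (1,1,1,1,1,1,1).

Boundary ∂_2: C_2 → C_1 maps a triangle to the signed sum of its edges. For instance
  ∂BDL = DL − BL + BD,
  ∂DJL = JL − DL + DJ.
This gives a 24×16 integer matrix of rank 15; reducing to Smith normal form yields diagonal entries (1,1,1,1,1,1,1,1,1,1,1,1,1,1,1).

Now H_k = ker ∂_k / im ∂_{k+1}, so:

  H_0: rank C_0 − rank ∂_1 = 8 − 7 = 1, and the invariant factors of ∂_1 are all 1, so H_0 ≅ Z.
  H_1: rank ker ∂_1 − rank ∂_2 = (24 − 7) − 15 = 2, and the invariant factors of ∂_2 are all 1, so H_1 ≅ Z^2.
  H_2: rank ker ∂_2 − rank ∂_3 = (16 − 15) − 0 = 1, and there is no ∂_3, so H_2 ≅ Z.

(K is a triangulation of the torus T^2.)

H_0 ≅ Z,  H_1 ≅ Z^2,  H_2 ≅ Z.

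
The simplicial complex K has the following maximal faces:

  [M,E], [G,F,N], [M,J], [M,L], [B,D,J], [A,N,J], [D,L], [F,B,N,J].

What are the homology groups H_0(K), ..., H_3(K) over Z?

H_0 ≅ Z,  H_1 ≅ Z,  H_2 = 0,  H_3 = 0.

Fix the vertex order A < B < D < E < F < G < J < L < M < N and write every simplex with vertices in increasing order. Then dim K = 3 and the simplices of K are:

  0-simplices (10): A, B, D, E, F, G, J, L, M, N
  1-simplices (16): AJ, AN, BD, BF, BJ, BN, DJ, DL, EM, FG, FJ, FN, GN, JM, JN, LM
  2-simplices (7): AJN, BDJ, BFJ, BFN, BJN, FGN, FJN
  3-simplices (1): BFJN

giving chain groups C_0 ≅ Z^10, C_1 ≅ Z^16, C_2 ≅ Z^7, C_3 ≅ Z^1.

∂_1: C_1 → C_0 maps an edge to its endpoints' difference, ∂[p,q] = q − p. For instance
  ∂EM = M − E.
As a 10×16 matrix over Z this has rank 9, with invariant factors (1,1,1,1,1,1,1,1,1).

The boundary map ∂_2: C_2 → C_1 maps a triangle to the signed sum of its edges. For instance
  ∂AJN = JN − AN + AJ,
  ∂FJN = JN − FN + FJ.
As a 16×7 matrix over Z this has rank 6, with invariant factors (1,1,1,1,1,1).

The boundary map ∂_3: C_3 → C_2 sends each 3-simplex σ to the alternating sum Σ_i (−1)^i (σ with its i-th vertex removed). For instance
  ∂BFJN = FJN − BJN + BFN − BFJ.
The resulting 7×1 matrix has rank 1, and its Smith normal form has invariant factors (1).

Reading off H_k = ker ∂_k / im ∂_{k+1}:

  H_0: rank C_0 − rank ∂_1 = 10 − 9 = 1, and the invariant factors of ∂_1 are all 1, so H_0 = Z.
  H_1: rank ker ∂_1 − rank ∂_2 = (16 − 9) − 6 = 1, and the invariant factors of ∂_2 are all 1, so H_1 = Z.
  H_2: rank ker ∂_2 − rank ∂_3 = (7 − 6) − 1 = 0, and the invariant factors of ∂_3 are all 1, so H_2 = 0.
  H_3: rank ker ∂_3 − rank ∂_4 = (1 − 1) − 0 = 0, and there is no ∂_4, so H_3 = 0.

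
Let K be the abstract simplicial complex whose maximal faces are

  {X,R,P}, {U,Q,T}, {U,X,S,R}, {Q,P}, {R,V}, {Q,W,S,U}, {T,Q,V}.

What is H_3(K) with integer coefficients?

H_3 = 0.

Order the vertices as P < Q < R < S < T < U < V < W < X. Listing each simplex with vertices in this order, K has dimension 3 with simplices:

  0-simplices (9): P, Q, R, S, T, U, V, W, X
  1-simplices (19): PQ, PR, PX, QS, QT, QU, QV, QW, RS, RU, RV, RX, SU, SW, SX, TU, TV, UW, UX
  2-simplices (11): PRX, QSU, QSW, QTU, QTV, QUW, RSU, RSX, RUX, SUW, SUX
  3-simplices (2): QSUW, RSUX

so the chain groups are C_0 ≅ Z^9, C_1 ≅ Z^19, C_2 ≅ Z^11, C_3 ≅ Z^2.

Boundary ∂_1: C_1 → C_0 maps an edge to its endpoints' difference, ∂[p,q] = q − p. For instance
  ∂RX = X − R.
The 9×19 boundary matrix has rank 8 and Smith normal form diag(1,1,1,1,1,1,1,1).

The boundary map ∂_2: C_2 → C_1 sends each 2-simplex [p,q,r] to [q,r] − [p,r] + [p,q]. For instance
  ∂SUW = UW − SW + SU,
  ∂QTU = TU − QU + QT.
The 19×11 boundary matrix has rank 9 and Smith normal form diag(1,1,1,1,1,1,1,1,1).

Boundary ∂_3: C_3 → C_2 sends each 3-simplex σ to the alternating sum Σ_i (−1)^i (σ with its i-th vertex removed). For instance
  ∂QSUW = SUW − QUW + QSW − QSU,
  ∂RSUX = SUX − RUX + RSX − RSU.
The 11×2 boundary matrix has rank 2 and Smith normal form diag(1,1).

Computing H_k = (kernel of ∂_k) / (image of ∂_{k+1}):

  H_3: rank ker ∂_3 − rank ∂_4 = (2 − 2) − 0 = 0, and there is no ∂_4, so H_3 ≅ 0.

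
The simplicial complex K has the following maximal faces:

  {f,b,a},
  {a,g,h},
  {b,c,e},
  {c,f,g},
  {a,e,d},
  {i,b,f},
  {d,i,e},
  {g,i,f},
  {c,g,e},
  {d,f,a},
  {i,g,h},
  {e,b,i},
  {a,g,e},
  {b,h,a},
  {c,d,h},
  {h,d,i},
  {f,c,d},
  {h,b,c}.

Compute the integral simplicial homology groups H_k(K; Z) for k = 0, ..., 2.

We work with the vertex ordering a < b < c < d < e < f < g < h < i. The simplices of K, each written with vertices in increasing order, are:

  0-simplices (9): a, b, c, d, e, f, g, h, i
  1-simplices (27): ab, ad, ae, af, ag, ah, bc, be, bf, bh, bi, cd, ce, cf, cg, ch, de, df, dh, di, eg, ei, fg, fi, gh, gi, hi
  2-simplices (18): abf, abh, ade, adf, aeg, agh, bce, bch, bei, bfi, cdf, cdh, ceg, cfg, dei, dhi, fgi, ghi

so the chain groups are C_0 ≅ Z^9, C_1 ≅ Z^27, C_2 ≅ Z^18.

∂_1: C_1 → C_0 is given by ∂[p,q] = [q] − [p].
The resulting 9×27 matrix has rank 8, and its Smith normal form has invariant factors (1,1,1,1,1,1,1,1).

The boundary map ∂_2: C_2 → C_1 sends each 2-simplex [p,q,r] to [q,r] − [p,r] + [p,q]. For instance
  ∂abh = bh − ah + ab,
  ∂bce = ce − be + bc.
The 27×18 boundary matrix has rank 17 and Smith normal form diag(1,1,1,1,1,1,1,1,1,1,1,1,1,1,1,1,1).

Now H_k = ker ∂_k / im ∂_{k+1}, so:

  H_0: rank C_0 − rank ∂_1 = 9 − 8 = 1, and the invariant factors of ∂_1 are all 1, so H_0 = Z.
  H_1: rank ker ∂_1 − rank ∂_2 = (27 − 8) − 17 = 2, and the invariant factors of ∂_2 are all 1, so H_1 = Z^2.
  H_2: rank ker ∂_2 − rank ∂_3 = (18 − 17) − 0 = 1, and there is no ∂_3, so H_2 = Z.

(K is a triangulation of the torus T^2.)

H_0 = Z,  H_1 = Z^2,  H_2 = Z.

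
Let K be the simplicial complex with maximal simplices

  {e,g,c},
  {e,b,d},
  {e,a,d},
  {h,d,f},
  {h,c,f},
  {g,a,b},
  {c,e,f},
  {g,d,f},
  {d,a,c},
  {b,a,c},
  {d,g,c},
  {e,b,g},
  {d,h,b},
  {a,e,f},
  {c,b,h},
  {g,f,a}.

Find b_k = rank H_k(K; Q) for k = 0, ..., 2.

b_0 = 1, b_1 = 2, b_2 = 1.

Fix the vertex order a < b < c < d < e < f < g < h and write every simplex with vertices in increasing order. Then dim K = 2 and the simplices of K are:

  0-simplices (8): a, b, c, d, e, f, g, h
  1-simplices (24): ab, ac, ad, ae, af, ag, bc, bd, be, bg, bh, cd, ce, cf, cg, ch, de, df, dg, dh, ef, eg, fg, fh
  2-simplices (16): abc, abg, acd, ade, aef, afg, bch, bde, bdh, beg, cdg, cef, ceg, cfh, dfg, dfh

giving chain groups C_0 ≅ Z^8, C_1 ≅ Z^24, C_2 ≅ Z^16.

The boundary map ∂_1: C_1 → C_0 is given by ∂[p,q] = [q] − [p]. For instance
  ∂fh = h − f.
The 8×24 boundary matrix has rank 7 and Smith normal form diag(1,1,1,1,1,1,1).

Boundary ∂_2: C_2 → C_1 acts by ∂[p,q,r] = [q,r] − [p,r] + [p,q]. For instance
  ∂beg = eg − bg + be,
  ∂dfg = fg − dg + df.
As a 24×16 matrix over Z this has rank 15, with invariant factors (1,1,1,1,1,1,1,1,1,1,1,1,1,1,1).

Now H_k = ker ∂_k / im ∂_{k+1}, so:

  H_0: rank C_0 − rank ∂_1 = 8 − 7 = 1, and the invariant factors of ∂_1 are all 1, so H_0 ≅ Z.
  H_1: rank ker ∂_1 − rank ∂_2 = (24 − 7) − 15 = 2, and the invariant factors of ∂_2 are all 1, so H_1 ≅ Z^2.
  H_2: rank ker ∂_2 − rank ∂_3 = (16 − 15) − 0 = 1, and there is no ∂_3, so H_2 ≅ Z.

As a check, the Euler characteristic is 8 − 24 + 16 = 0, which agrees with 1 − 2 + 1 = 0.
(K is a triangulation of the torus T^2.)

Hence the Betti numbers are b_0 = 1, b_1 = 2, b_2 = 1.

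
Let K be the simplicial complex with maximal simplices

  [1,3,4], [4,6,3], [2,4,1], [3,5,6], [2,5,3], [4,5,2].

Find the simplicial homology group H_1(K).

H_1 = Z.

Take the total order 1 < 2 < 3 < 4 < 5 < 6 on the vertex set. Then K (dimension 2) consists of the simplices:

  0-simplices (6): [1], [2], [3], [4], [5], [6]
  1-simplices (12): [1,2], [1,3], [1,4], [2,3], [2,4], [2,5], [3,4], [3,5], [3,6], [4,5], [4,6], [5,6]
  2-simplices (6): [1,2,4], [1,3,4], [2,3,5], [2,4,5], [3,4,6], [3,5,6]

Hence C_0 ≅ Z^6, C_1 ≅ Z^12, C_2 ≅ Z^6.

∂_1: C_1 → C_0 sends each edge [p,q] (with p < q) to q − p.
This gives a 6×12 integer matrix of rank 5; reducing to Smith normal form yields diagonal entries (1,1,1,1,1).

The boundary map ∂_2: C_2 → C_1 acts by ∂[p,q,r] = [q,r] − [p,r] + [p,q]. For instance
  ∂[3,5,6] = [5,6] − [3,6] + [3,5],
  ∂[1,2,4] = [2,4] − [1,4] + [1,2].
This gives a 12×6 integer matrix of rank 6; reducing to Smith normal form yields diagonal entries (1,1,1,1,1,1).

Now H_k = ker ∂_k / im ∂_{k+1}, so:

  H_1: rank ker ∂_1 − rank ∂_2 = (12 − 5) − 6 = 1, and the invariant factors of ∂_2 are all 1, so H_1 = Z.

(K is a triangulation of the cylinder S^1 x I.)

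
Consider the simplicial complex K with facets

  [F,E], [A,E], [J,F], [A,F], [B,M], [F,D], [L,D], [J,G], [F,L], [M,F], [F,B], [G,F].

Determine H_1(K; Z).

K has 9 vertices, 12 edges.
rank ∂_1 = 8, rank ∂_2 = 0 ⇒ b_1 = 12 − 8 − 0 = 4. So H_1 = Z^4.

H_1 = Z^4.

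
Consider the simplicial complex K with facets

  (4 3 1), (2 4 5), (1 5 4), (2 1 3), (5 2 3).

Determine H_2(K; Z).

H_2 = 0.

Fix the vertex order 1 < 2 < 3 < 4 < 5 and write every simplex with vertices in increasing order. Then dim K = 2 and the simplices of K are:

  0-simplices (5): [1], [2], [3], [4], [5]
  1-simplices (10): [1,2], [1,3], [1,4], [1,5], [2,3], [2,4], [2,5], [3,4], [3,5], [4,5]
  2-simplices (5): [1,2,3], [1,3,4], [1,4,5], [2,3,5], [2,4,5]

giving chain groups C_0 ≅ Z^5, C_1 ≅ Z^10, C_2 ≅ Z^5.

∂_1: C_1 → C_0 sends each edge [p,q] (with p < q) to q − p. For instance
  ∂[4,5] = [5] − [4].
This gives a 5×10 integer matrix of rank 4; reducing to Smith normal form yields diagonal entries (1,1,1,1).

Boundary ∂_2: C_2 → C_1 maps a triangle to the signed sum of its edges. For instance
  ∂[1,4,5] = [4,5] − [1,5] + [1,4],
  ∂[2,4,5] = [4,5] − [2,5] + [2,4].
This gives a 10×5 integer matrix of rank 5; reducing to Smith normal form yields diagonal entries (1,1,1,1,1).

From H_k ≅ ker(∂_k) / im(∂_{k+1}) we obtain:

  H_2: rank ker ∂_2 − rank ∂_3 = (5 − 5) − 0 = 0, and there is no ∂_3, so H_2 ≅ 0.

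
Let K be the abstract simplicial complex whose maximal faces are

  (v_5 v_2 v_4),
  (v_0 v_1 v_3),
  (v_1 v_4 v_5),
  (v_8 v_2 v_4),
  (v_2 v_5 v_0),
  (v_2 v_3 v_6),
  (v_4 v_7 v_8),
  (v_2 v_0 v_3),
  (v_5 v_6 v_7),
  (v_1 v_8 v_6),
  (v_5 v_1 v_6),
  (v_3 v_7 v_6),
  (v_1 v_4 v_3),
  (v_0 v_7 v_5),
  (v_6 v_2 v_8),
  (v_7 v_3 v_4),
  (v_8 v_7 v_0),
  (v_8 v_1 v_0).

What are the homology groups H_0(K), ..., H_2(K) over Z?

Take the total order v_0 < v_1 < v_2 < v_3 < v_4 < v_5 < v_6 < v_7 < v_8 on the vertex set. Then K (dimension 2) consists of the simplices:

  0-simplices (9): [v_0], [v_1], [v_2], [v_3], [v_4], [v_5], [v_6], [v_7], [v_8]
  1-simplices (27): (27 of them)
  2-simplices (18): (18 of them)

giving chain groups C_0 ≅ Z^9, C_1 ≅ Z^27, C_2 ≅ Z^18.

The boundary map ∂_1: C_1 → C_0 sends each edge [p,q] (with p < q) to q − p. For instance
  ∂[v_2,v_4] = [v_4] − [v_2].
The resulting 9×27 matrix has rank 8, and its Smith normal form has invariant factors (1,1,1,1,1,1,1,1).

Boundary ∂_2: C_2 → C_1 maps a triangle to the signed sum of its edges. For instance
  ∂[v_0,v_1,v_8] = [v_1,v_8] − [v_0,v_8] + [v_0,v_1],
  ∂[v_2,v_4,v_5] = [v_4,v_5] − [v_2,v_5] + [v_2,v_4].
The 27×18 boundary matrix has rank 17 and Smith normal form diag(1,1,1,1,1,1,1,1,1,1,1,1,1,1,1,1,1).

Computing H_k = (kernel of ∂_k) / (image of ∂_{k+1}):

  H_0: rank C_0 − rank ∂_1 = 9 − 8 = 1, and the invariant factors of ∂_1 are all 1, so H_0 ≅ Z.
  H_1: rank ker ∂_1 − rank ∂_2 = (27 − 8) − 17 = 2, and the invariant factors of ∂_2 are all 1, so H_1 ≅ Z^2.
  H_2: rank ker ∂_2 − rank ∂_3 = (18 − 17) − 0 = 1, and there is no ∂_3, so H_2 ≅ Z.

H_0 = Z,  H_1 = Z^2,  H_2 = Z.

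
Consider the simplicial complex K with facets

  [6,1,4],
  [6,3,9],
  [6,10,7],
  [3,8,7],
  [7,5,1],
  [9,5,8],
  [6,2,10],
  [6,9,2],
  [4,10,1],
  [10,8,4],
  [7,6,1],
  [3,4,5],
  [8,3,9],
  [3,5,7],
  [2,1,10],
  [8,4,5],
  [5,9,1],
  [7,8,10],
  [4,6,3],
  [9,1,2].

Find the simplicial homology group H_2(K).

Fix the vertex order 1 < 2 < 3 < 4 < 5 < 6 < 7 < 8 < 9 < 10 and write every simplex with vertices in increasing order. Then dim K = 2 and the simplices of K are:

  0-simplices (10): [1], [2], [3], [4], [5], [6], [7], [8], [9], [10]
  1-simplices (30): (30 of them)
  2-simplices (20): (20 of them)

so the chain groups are C_0 ≅ Z^10, C_1 ≅ Z^30, C_2 ≅ Z^20.

∂_1: C_1 → C_0 maps an edge to its endpoints' difference, ∂[p,q] = q − p. For instance
  ∂[4,10] = [10] − [4].
This gives a 10×30 integer matrix of rank 9; reducing to Smith normal form yields diagonal entries (1,1,1,1,1,1,1,1,1).

∂_2: C_2 → C_1 maps a triangle to the signed sum of its edges. For instance
  ∂[1,4,6] = [4,6] − [1,6] + [1,4],
  ∂[1,5,9] = [5,9] − [1,9] + [1,5].
The 30×20 boundary matrix has rank 20 and Smith normal form diag(1,1,1,1,1,1,1,1,1,1,1,1,1,1,1,1,1,1,1,2).

Now H_k = ker ∂_k / im ∂_{k+1}, so:

  H_2: rank ker ∂_2 − rank ∂_3 = (20 − 20) − 0 = 0, and there is no ∂_3, so H_2 ≅ 0.

H_2 ≅ 0.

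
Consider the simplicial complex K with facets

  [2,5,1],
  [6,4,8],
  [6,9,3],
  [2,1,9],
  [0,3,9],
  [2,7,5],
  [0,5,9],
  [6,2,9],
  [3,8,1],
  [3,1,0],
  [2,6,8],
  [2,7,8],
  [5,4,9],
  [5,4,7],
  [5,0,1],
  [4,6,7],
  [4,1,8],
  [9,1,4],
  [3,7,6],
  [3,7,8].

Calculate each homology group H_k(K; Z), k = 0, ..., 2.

H_0 = Z,  H_1 = Z ⊕ Z_2,  H_2 = 0.

Fix the vertex order 0 < 1 < 2 < 3 < 4 < 5 < 6 < 7 < 8 < 9 and write every simplex with vertices in increasing order. Then dim K = 2 and the simplices of K are:

  0-simplices (10): [0], [1], [2], [3], [4], [5], [6], [7], [8], [9]
  1-simplices (30): (30 of them)
  2-simplices (20): (20 of them)

giving chain groups C_0 ≅ Z^10, C_1 ≅ Z^30, C_2 ≅ Z^20.

∂_1: C_1 → C_0 maps an edge to its endpoints' difference, ∂[p,q] = q − p.
The resulting 10×30 matrix has rank 9, and its Smith normal form has invariant factors (1,1,1,1,1,1,1,1,1).

Boundary ∂_2: C_2 → C_1 maps a triangle to the signed sum of its edges. For instance
  ∂[2,6,9] = [6,9] − [2,9] + [2,6],
  ∂[4,6,7] = [6,7] − [4,7] + [4,6].
As a 30×20 matrix over Z this has rank 20, with invariant factors (1,1,1,1,1,1,1,1,1,1,1,1,1,1,1,1,1,1,1,2).

Computing H_k = (kernel of ∂_k) / (image of ∂_{k+1}):

  H_0: rank C_0 − rank ∂_1 = 10 − 9 = 1, and the invariant factors of ∂_1 are all 1, so H_0 ≅ Z.
  H_1: rank ker ∂_1 − rank ∂_2 = (30 − 9) − 20 = 1, and ∂_2 has invariant factor 2 > 1, so H_1 ≅ Z ⊕ Z_2.
  H_2: rank ker ∂_2 − rank ∂_3 = (20 − 20) − 0 = 0, and there is no ∂_3, so H_2 ≅ 0.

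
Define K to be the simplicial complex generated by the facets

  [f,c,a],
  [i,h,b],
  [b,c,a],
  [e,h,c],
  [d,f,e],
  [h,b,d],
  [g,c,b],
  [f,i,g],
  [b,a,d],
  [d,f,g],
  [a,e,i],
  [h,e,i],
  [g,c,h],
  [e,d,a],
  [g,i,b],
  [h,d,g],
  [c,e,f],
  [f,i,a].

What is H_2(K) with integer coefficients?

H_2 = 0.

We work with the vertex ordering a < b < c < d < e < f < g < h < i. The simplices of K, each written with vertices in increasing order, are:

  0-simplices (9): a, b, c, d, e, f, g, h, i
  1-simplices (27): ab, ac, ad, ae, af, ai, bc, bd, bg, bh, bi, ce, cf, cg, ch, de, df, dg, dh, ef, eh, ei, fg, fi, gh, gi, hi
  2-simplices (18): abc, abd, acf, ade, aei, afi, bcg, bdh, bgi, bhi, cef, ceh, cgh, def, dfg, dgh, ehi, fgi

Hence C_0 ≅ Z^9, C_1 ≅ Z^27, C_2 ≅ Z^18.

Boundary ∂_1: C_1 → C_0 maps an edge to its endpoints' difference, ∂[p,q] = q − p.
This gives a 9×27 integer matrix of rank 8; reducing to Smith normal form yields diagonal entries (1,1,1,1,1,1,1,1).

∂_2: C_2 → C_1 maps a triangle to the signed sum of its edges. For instance
  ∂cef = ef − cf + ce,
  ∂ceh = eh − ch + ce.
This gives a 27×18 integer matrix of rank 18; reducing to Smith normal form yields diagonal entries (1,1,1,1,1,1,1,1,1,1,1,1,1,1,1,1,1,2).

Computing H_k = (kernel of ∂_k) / (image of ∂_{k+1}):

  H_2: rank ker ∂_2 − rank ∂_3 = (18 − 18) − 0 = 0, and there is no ∂_3, so H_2 = 0.

(K is a triangulation of the Klein bottle.)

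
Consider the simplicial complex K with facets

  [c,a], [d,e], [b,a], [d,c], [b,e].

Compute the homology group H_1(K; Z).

We work with the vertex ordering a < b < c < d < e. The simplices of K, each written with vertices in increasing order, are:

  0-simplices (5): a, b, c, d, e
  1-simplices (5): ab, ac, be, cd, de

giving chain groups C_0 ≅ Z^5, C_1 ≅ Z^5.

∂_1: C_1 → C_0 is given by ∂[p,q] = [q] − [p]. For instance
  ∂be = e − b.
This gives a 5×5 integer matrix of rank 4; reducing to Smith normal form yields diagonal entries (1,1,1,1).

From H_k ≅ ker(∂_k) / im(∂_{k+1}) we obtain:

  H_1: rank ker ∂_1 − rank ∂_2 = (5 − 4) − 0 = 1, and there is no ∂_2, so H_1 ≅ Z.

(K is a triangulation of the circle S^1.)

H_1 = Z.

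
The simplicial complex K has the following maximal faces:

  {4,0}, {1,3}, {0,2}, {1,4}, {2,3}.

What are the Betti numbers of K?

Fix the vertex order 0 < 1 < 2 < 3 < 4 and write every simplex with vertices in increasing order. Then dim K = 1 and the simplices of K are:

  0-simplices (5): [0], [1], [2], [3], [4]
  1-simplices (5): [0,2], [0,4], [1,3], [1,4], [2,3]

giving chain groups C_0 ≅ Z^5, C_1 ≅ Z^5.

∂_1: C_1 → C_0 sends each edge [p,q] (with p < q) to q − p. For instance
  ∂[1,4] = [4] − [1].
The resulting 5×5 matrix has rank 4, and its Smith normal form has invariant factors (1,1,1,1).

Reading off H_k = ker ∂_k / im ∂_{k+1}:

  H_0: rank C_0 − rank ∂_1 = 5 − 4 = 1, and the invariant factors of ∂_1 are all 1, so H_0 ≅ Z.
  H_1: rank ker ∂_1 − rank ∂_2 = (5 − 4) − 0 = 1, and there is no ∂_2, so H_1 ≅ Z.

As a check, the Euler characteristic is 5 − 5 = 0, which agrees with 1 − 1 = 0.

Hence the Betti numbers are b_0 = 1, b_1 = 1.

b_0 = 1, b_1 = 1.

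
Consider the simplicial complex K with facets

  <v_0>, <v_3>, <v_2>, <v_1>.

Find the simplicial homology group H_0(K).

H_0 = Z^4.

We work with the vertex ordering v_0 < v_1 < v_2 < v_3. The simplices of K, each written with vertices in increasing order, are:

  0-simplices (4): [v_0], [v_1], [v_2], [v_3]

giving chain groups C_0 ≅ Z^4.

Reading off H_k = ker ∂_k / im ∂_{k+1}:

  H_0: rank C_0 − rank ∂_1 = 4 − 0 = 4, and there is no ∂_1, so H_0 ≅ Z^4.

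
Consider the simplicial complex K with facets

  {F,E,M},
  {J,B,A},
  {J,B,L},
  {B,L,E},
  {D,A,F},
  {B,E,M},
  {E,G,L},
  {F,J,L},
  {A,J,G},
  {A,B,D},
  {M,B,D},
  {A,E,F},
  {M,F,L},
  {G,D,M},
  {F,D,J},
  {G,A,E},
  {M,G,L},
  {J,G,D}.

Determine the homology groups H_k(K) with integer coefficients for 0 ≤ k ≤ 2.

H_0 = Z,  H_1 = Z × Z/2,  H_2 = 0.

Order the vertices as A < B < D < E < F < G < J < L < M. Listing each simplex with vertices in this order, K has dimension 2 with simplices:

  0-simplices (9): A, B, D, E, F, G, J, L, M
  1-simplices (27): AB, AD, AE, AF, AG, AJ, BD, BE, BJ, BL, BM, DF, DG, DJ, DM, EF, EG, EL, EM, FJ, FL, FM, GJ, GL, GM, JL, LM
  2-simplices (18): ABD, ABJ, ADF, AEF, AEG, AGJ, BDM, BEL, BEM, BJL, DFJ, DGJ, DGM, EFM, EGL, FJL, FLM, GLM

giving chain groups C_0 ≅ Z^9, C_1 ≅ Z^27, C_2 ≅ Z^18.

Boundary ∂_1: C_1 → C_0 maps an edge to its endpoints' difference, ∂[p,q] = q − p. For instance
  ∂BM = M − B.
The 9×27 boundary matrix has rank 8 and Smith normal form diag(1,1,1,1,1,1,1,1).

Boundary ∂_2: C_2 → C_1 maps a triangle to the signed sum of its edges. For instance
  ∂AEG = EG − AG + AE,
  ∂BJL = JL − BL + BJ.
The resulting 27×18 matrix has rank 18, and its Smith normal form has invariant factors (1,1,1,1,1,1,1,1,1,1,1,1,1,1,1,1,1,2).

From H_k ≅ ker(∂_k) / im(∂_{k+1}) we obtain:

  H_0: rank C_0 − rank ∂_1 = 9 − 8 = 1, and the invariant factors of ∂_1 are all 1, so H_0 = Z.
  H_1: rank ker ∂_1 − rank ∂_2 = (27 − 8) − 18 = 1, and ∂_2 has invariant factor 2 > 1, so H_1 = Z × Z/2.
  H_2: rank ker ∂_2 − rank ∂_3 = (18 − 18) − 0 = 0, and there is no ∂_3, so H_2 = 0.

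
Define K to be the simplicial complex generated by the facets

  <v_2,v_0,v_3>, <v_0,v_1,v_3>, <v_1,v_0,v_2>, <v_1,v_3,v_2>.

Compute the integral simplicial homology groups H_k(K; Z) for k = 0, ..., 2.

We work with the vertex ordering v_0 < v_1 < v_2 < v_3. The simplices of K, each written with vertices in increasing order, are:

  0-simplices (4): [v_0], [v_1], [v_2], [v_3]
  1-simplices (6): [v_0,v_1], [v_0,v_2], [v_0,v_3], [v_1,v_2], [v_1,v_3], [v_2,v_3]
  2-simplices (4): [v_0,v_1,v_2], [v_0,v_1,v_3], [v_0,v_2,v_3], [v_1,v_2,v_3]

so the chain groups are C_0 ≅ Z^4, C_1 ≅ Z^6, C_2 ≅ Z^4.

The boundary map ∂_1: C_1 → C_0 is given by ∂[p,q] = [q] − [p]. For instance
  ∂[v_0,v_1] = [v_1] − [v_0].
As a 4×6 matrix over Z this has rank 3, with invariant factors (1,1,1).

Boundary ∂_2: C_2 → C_1 acts by ∂[p,q,r] = [q,r] − [p,r] + [p,q]. For instance
  ∂[v_1,v_2,v_3] = [v_2,v_3] − [v_1,v_3] + [v_1,v_2],
  ∂[v_0,v_1,v_3] = [v_1,v_3] − [v_0,v_3] + [v_0,v_1].
As a 6×4 matrix over Z this has rank 3, with invariant factors (1,1,1).

From H_k ≅ ker(∂_k) / im(∂_{k+1}) we obtain:

  H_0: rank C_0 − rank ∂_1 = 4 − 3 = 1, and the invariant factors of ∂_1 are all 1, so H_0 ≅ Z.
  H_1: rank ker ∂_1 − rank ∂_2 = (6 − 3) − 3 = 0, and the invariant factors of ∂_2 are all 1, so H_1 ≅ 0.
  H_2: rank ker ∂_2 − rank ∂_3 = (4 − 3) − 0 = 1, and there is no ∂_3, so H_2 ≅ Z.

(K is a triangulation of the 2-sphere S^2.)

H_0 = Z,  H_1 = 0,  H_2 = Z.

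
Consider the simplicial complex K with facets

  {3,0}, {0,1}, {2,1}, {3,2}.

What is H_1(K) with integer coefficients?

H_1 ≅ Z.

Take the total order 0 < 1 < 2 < 3 on the vertex set. Then K (dimension 1) consists of the simplices:

  0-simplices (4): [0], [1], [2], [3]
  1-simplices (4): [0,1], [0,3], [1,2], [2,3]

giving chain groups C_0 ≅ Z^4, C_1 ≅ Z^4.

Boundary ∂_1: C_1 → C_0 sends each edge [p,q] (with p < q) to q − p. For instance
  ∂[1,2] = [2] − [1].
As a 4×4 matrix over Z this has rank 3, with invariant factors (1,1,1).

Now H_k = ker ∂_k / im ∂_{k+1}, so:

  H_1: rank ker ∂_1 − rank ∂_2 = (4 − 3) − 0 = 1, and there is no ∂_2, so H_1 = Z.

(K is a triangulation of the circle S^1.)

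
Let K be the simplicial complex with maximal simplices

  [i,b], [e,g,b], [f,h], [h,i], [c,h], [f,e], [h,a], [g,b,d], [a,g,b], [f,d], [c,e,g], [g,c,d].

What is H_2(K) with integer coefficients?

H_2 ≅ 0.

Take the total order a < b < c < d < e < f < g < h < i on the vertex set. Then K (dimension 2) consists of the simplices:

  0-simplices (9): a, b, c, d, e, f, g, h, i
  1-simplices (17): ab, ag, ah, bd, be, bg, bi, cd, ce, cg, ch, df, dg, ef, eg, fh, hi
  2-simplices (5): abg, bdg, beg, cdg, ceg

so the chain groups are C_0 ≅ Z^9, C_1 ≅ Z^17, C_2 ≅ Z^5.

∂_1: C_1 → C_0 sends each edge [p,q] (with p < q) to q − p. For instance
  ∂ab = b − a.
This gives a 9×17 integer matrix of rank 8; reducing to Smith normal form yields diagonal entries (1,1,1,1,1,1,1,1).

Boundary ∂_2: C_2 → C_1 maps a triangle to the signed sum of its edges. For instance
  ∂bdg = dg − bg + bd,
  ∂ceg = eg − cg + ce.
The resulting 17×5 matrix has rank 5, and its Smith normal form has invariant factors (1,1,1,1,1).

Reading off H_k = ker ∂_k / im ∂_{k+1}:

  H_2: rank ker ∂_2 − rank ∂_3 = (5 − 5) − 0 = 0, and there is no ∂_3, so H_2 = 0.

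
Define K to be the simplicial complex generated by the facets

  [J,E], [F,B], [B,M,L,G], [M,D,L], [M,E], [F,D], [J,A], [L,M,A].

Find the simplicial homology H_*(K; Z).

We work with the vertex ordering A < B < D < E < F < G < J < L < M. The simplices of K, each written with vertices in increasing order, are:

  0-simplices (9): A, B, D, E, F, G, J, L, M
  1-simplices (15): AJ, AL, AM, BF, BG, BL, BM, DF, DL, DM, EJ, EM, GL, GM, LM
  2-simplices (6): ALM, BGL, BGM, BLM, DLM, GLM
  3-simplices (1): BGLM

so the chain groups are C_0 ≅ Z^9, C_1 ≅ Z^15, C_2 ≅ Z^6, C_3 ≅ Z^1.

∂_1: C_1 → C_0 sends each edge [p,q] (with p < q) to q − p.
As a 9×15 matrix over Z this has rank 8, with invariant factors (1,1,1,1,1,1,1,1).

Boundary ∂_2: C_2 → C_1 maps a triangle to the signed sum of its edges. For instance
  ∂DLM = LM − DM + DL,
  ∂ALM = LM − AM + AL.
As a 15×6 matrix over Z this has rank 5, with invariant factors (1,1,1,1,1).

Boundary ∂_3: C_3 → C_2 sends each 3-simplex σ to the alternating sum Σ_i (−1)^i (σ with its i-th vertex removed). For instance
  ∂BGLM = GLM − BLM + BGM − BGL.
The 6×1 boundary matrix has rank 1 and Smith normal form diag(1).

Reading off H_k = ker ∂_k / im ∂_{k+1}:

  H_0: rank C_0 − rank ∂_1 = 9 − 8 = 1, and the invariant factors of ∂_1 are all 1, so H_0 = Z.
  H_1: rank ker ∂_1 − rank ∂_2 = (15 − 8) − 5 = 2, and the invariant factors of ∂_2 are all 1, so H_1 = Z^2.
  H_2: rank ker ∂_2 − rank ∂_3 = (6 − 5) − 1 = 0, and the invariant factors of ∂_3 are all 1, so H_2 = 0.
  H_3: rank ker ∂_3 − rank ∂_4 = (1 − 1) − 0 = 0, and there is no ∂_4, so H_3 = 0.

H_0 = Z,  H_1 = Z^2,  H_2 = 0,  H_3 = 0.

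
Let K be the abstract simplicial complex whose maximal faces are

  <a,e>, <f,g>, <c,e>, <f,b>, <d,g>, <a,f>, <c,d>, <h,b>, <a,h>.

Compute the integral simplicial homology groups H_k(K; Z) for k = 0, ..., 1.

Order the vertices as a < b < c < d < e < f < g < h. Listing each simplex with vertices in this order, K has dimension 1 with simplices:

  0-simplices (8): a, b, c, d, e, f, g, h
  1-simplices (9): ae, af, ah, bf, bh, cd, ce, dg, fg

Hence C_0 ≅ Z^8, C_1 ≅ Z^9.

Boundary ∂_1: C_1 → C_0 is given by ∂[p,q] = [q] − [p].
This gives a 8×9 integer matrix of rank 7; reducing to Smith normal form yields diagonal entries (1,1,1,1,1,1,1).

From H_k ≅ ker(∂_k) / im(∂_{k+1}) we obtain:

  H_0: rank C_0 − rank ∂_1 = 8 − 7 = 1, and the invariant factors of ∂_1 are all 1, so H_0 = Z.
  H_1: rank ker ∂_1 − rank ∂_2 = (9 − 7) − 0 = 2, and there is no ∂_2, so H_1 = Z^2.

H_0 ≅ Z,  H_1 ≅ Z^2.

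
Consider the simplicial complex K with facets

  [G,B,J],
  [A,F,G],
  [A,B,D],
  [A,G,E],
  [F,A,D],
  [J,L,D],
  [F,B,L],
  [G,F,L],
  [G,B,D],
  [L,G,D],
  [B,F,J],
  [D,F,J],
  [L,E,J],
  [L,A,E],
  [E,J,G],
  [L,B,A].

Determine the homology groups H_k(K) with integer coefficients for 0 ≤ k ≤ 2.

H_0 = Z,  H_1 = Z^2,  H_2 = Z.

Take the total order A < B < D < E < F < G < J < L on the vertex set. Then K (dimension 2) consists of the simplices:

  0-simplices (8): A, B, D, E, F, G, J, L
  1-simplices (24): AB, AD, AE, AF, AG, AL, BD, BF, BG, BJ, BL, DF, DG, DJ, DL, EG, EJ, EL, FG, FJ, FL, GJ, GL, JL
  2-simplices (16): ABD, ABL, ADF, AEG, AEL, AFG, BDG, BFJ, BFL, BGJ, DFJ, DGL, DJL, EGJ, EJL, FGL

Hence C_0 ≅ Z^8, C_1 ≅ Z^24, C_2 ≅ Z^16.

∂_1: C_1 → C_0 sends each edge [p,q] (with p < q) to q − p.
The resulting 8×24 matrix has rank 7, and its Smith normal form has invariant factors (1,1,1,1,1,1,1).

∂_2: C_2 → C_1 sends each 2-simplex [p,q,r] to [q,r] − [p,r] + [p,q]. For instance
  ∂AEG = EG − AG + AE,
  ∂BGJ = GJ − BJ + BG.
As a 24×16 matrix over Z this has rank 15, with invariant factors (1,1,1,1,1,1,1,1,1,1,1,1,1,1,1).

Now H_k = ker ∂_k / im ∂_{k+1}, so:

  H_0: rank C_0 − rank ∂_1 = 8 − 7 = 1, and the invariant factors of ∂_1 are all 1, so H_0 = Z.
  H_1: rank ker ∂_1 − rank ∂_2 = (24 − 7) − 15 = 2, and the invariant factors of ∂_2 are all 1, so H_1 = Z^2.
  H_2: rank ker ∂_2 − rank ∂_3 = (16 − 15) − 0 = 1, and there is no ∂_3, so H_2 = Z.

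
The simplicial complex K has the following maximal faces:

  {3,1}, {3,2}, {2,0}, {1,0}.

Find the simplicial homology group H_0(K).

Take the total order 0 < 1 < 2 < 3 on the vertex set. Then K (dimension 1) consists of the simplices:

  0-simplices (4): [0], [1], [2], [3]
  1-simplices (4): [0,1], [0,2], [1,3], [2,3]

so the chain groups are C_0 ≅ Z^4, C_1 ≅ Z^4.

Boundary ∂_1: C_1 → C_0 maps an edge to its endpoints' difference, ∂[p,q] = q − p. For instance
  ∂[0,1] = [1] − [0].
The 4×4 boundary matrix has rank 3 and Smith normal form diag(1,1,1).

From H_k ≅ ker(∂_k) / im(∂_{k+1}) we obtain:

  H_0: rank C_0 − rank ∂_1 = 4 − 3 = 1, and the invariant factors of ∂_1 are all 1, so H_0 = Z.

H_0 ≅ Z.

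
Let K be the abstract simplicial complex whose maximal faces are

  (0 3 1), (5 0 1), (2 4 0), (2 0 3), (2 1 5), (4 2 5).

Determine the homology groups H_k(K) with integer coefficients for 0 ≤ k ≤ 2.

K has 6 vertices, 12 edges, 6 triangles.
rank ∂_0 = 0, rank ∂_1 = 5 ⇒ b_0 = 6 − 0 − 5 = 1; all invariant factors of ∂_1 are 1 so no torsion. So H_0 ≅ Z.
rank ∂_1 = 5, rank ∂_2 = 6 ⇒ b_1 = 12 − 5 − 6 = 1; all invariant factors of ∂_2 are 1 so no torsion. So H_1 ≅ Z.
rank ∂_2 = 6, rank ∂_3 = 0 ⇒ b_2 = 6 − 6 − 0 = 0. So H_2 ≅ 0.

H_0 = Z,  H_1 = Z,  H_2 = 0.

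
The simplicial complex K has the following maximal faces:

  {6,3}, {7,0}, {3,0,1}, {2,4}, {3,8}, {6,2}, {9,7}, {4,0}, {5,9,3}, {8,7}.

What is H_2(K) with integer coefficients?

Order the vertices as 0 < 1 < 2 < 3 < 4 < 5 < 6 < 7 < 8 < 9. Listing each simplex with vertices in this order, K has dimension 2 with simplices:

  0-simplices (10): [0], [1], [2], [3], [4], [5], [6], [7], [8], [9]
  1-simplices (14): [0,1], [0,3], [0,4], [0,7], [1,3], [2,4], [2,6], [3,5], [3,6], [3,8], [3,9], [5,9], [7,8], [7,9]
  2-simplices (2): [0,1,3], [3,5,9]

giving chain groups C_0 ≅ Z^10, C_1 ≅ Z^14, C_2 ≅ Z^2.

Boundary ∂_1: C_1 → C_0 sends each edge [p,q] (with p < q) to q − p.
The 10×14 boundary matrix has rank 9 and Smith normal form diag(1,1,1,1,1,1,1,1,1).

The boundary map ∂_2: C_2 → C_1 maps a triangle to the signed sum of its edges. For instance
  ∂[0,1,3] = [1,3] − [0,3] + [0,1],
  ∂[3,5,9] = [5,9] − [3,9] + [3,5].
The 14×2 boundary matrix has rank 2 and Smith normal form diag(1,1).

Computing H_k = (kernel of ∂_k) / (image of ∂_{k+1}):

  H_2: rank ker ∂_2 − rank ∂_3 = (2 − 2) − 0 = 0, and there is no ∂_3, so H_2 ≅ 0.

H_2 = 0.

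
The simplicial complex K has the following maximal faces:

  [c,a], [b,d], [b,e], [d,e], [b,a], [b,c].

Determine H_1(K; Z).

We work with the vertex ordering a < b < c < d < e. The simplices of K, each written with vertices in increasing order, are:

  0-simplices (5): a, b, c, d, e
  1-simplices (6): ab, ac, bc, bd, be, de

giving chain groups C_0 ≅ Z^5, C_1 ≅ Z^6.

Boundary ∂_1: C_1 → C_0 maps an edge to its endpoints' difference, ∂[p,q] = q − p.
The 5×6 boundary matrix has rank 4 and Smith normal form diag(1,1,1,1).

Reading off H_k = ker ∂_k / im ∂_{k+1}:

  H_1: rank ker ∂_1 − rank ∂_2 = (6 − 4) − 0 = 2, and there is no ∂_2, so H_1 ≅ Z^2.

(K is a triangulation of a wedge of 2 circles.)

H_1 ≅ Z^2.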